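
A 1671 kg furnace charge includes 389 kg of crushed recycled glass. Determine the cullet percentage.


Cullet ratio = (cullet mass / total batch mass) * 100
  Ratio = 389 / 1671 * 100 = 23.28%

23.28%


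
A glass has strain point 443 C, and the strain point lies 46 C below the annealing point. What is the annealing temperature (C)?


T_anneal = T_strain + gap:
  T_anneal = 443 + 46 = 489 C

489 C


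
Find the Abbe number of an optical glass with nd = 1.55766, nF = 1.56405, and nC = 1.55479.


Abbe number formula: Vd = (nd - 1) / (nF - nC)
  nd - 1 = 1.55766 - 1 = 0.55766
  nF - nC = 1.56405 - 1.55479 = 0.00926
  Vd = 0.55766 / 0.00926 = 60.22

60.22


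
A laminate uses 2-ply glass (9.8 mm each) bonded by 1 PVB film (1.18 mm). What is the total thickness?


Total thickness = glass contribution + PVB contribution
  Glass: 2 * 9.8 = 19.6 mm
  PVB: 1 * 1.18 = 1.18 mm
  Total = 19.6 + 1.18 = 20.78 mm

20.78 mm


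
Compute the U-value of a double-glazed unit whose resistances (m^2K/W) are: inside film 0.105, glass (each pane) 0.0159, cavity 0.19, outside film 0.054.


Total thermal resistance (series):
  R_total = R_in + R_glass + R_air + R_glass + R_out
  R_total = 0.105 + 0.0159 + 0.19 + 0.0159 + 0.054 = 0.3808 m^2K/W
U-value = 1 / R_total = 1 / 0.3808 = 2.626 W/m^2K

2.626 W/m^2K


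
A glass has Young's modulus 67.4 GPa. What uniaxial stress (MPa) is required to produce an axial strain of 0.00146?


Rearrange E = sigma / epsilon:
  sigma = E * epsilon
  E (MPa) = 67.4 * 1000 = 67400
  sigma = 67400 * 0.00146 = 98.4 MPa

98.4 MPa


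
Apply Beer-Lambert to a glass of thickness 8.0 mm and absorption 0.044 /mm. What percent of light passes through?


Beer-Lambert law: T = exp(-alpha * thickness)
  exponent = -0.044 * 8.0 = -0.352
  T = exp(-0.352) = 0.7033
  Percentage = 0.7033 * 100 = 70.33%

70.33%


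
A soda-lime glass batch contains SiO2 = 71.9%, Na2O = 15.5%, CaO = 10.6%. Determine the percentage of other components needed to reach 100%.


Sum the three major oxides:
  SiO2 + Na2O + CaO = 71.9 + 15.5 + 10.6 = 98.0%
Subtract from 100%:
  Others = 100 - 98.0 = 2.0%

2.0%


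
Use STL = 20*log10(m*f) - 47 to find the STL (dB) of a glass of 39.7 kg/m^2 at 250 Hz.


Mass law: STL = 20 * log10(m * f) - 47
  m * f = 39.7 * 250 = 9925
  log10(9925) = 3.99673
  STL = 20 * 3.99673 - 47 = 79.9346 - 47 = 32.9 dB

32.9 dB


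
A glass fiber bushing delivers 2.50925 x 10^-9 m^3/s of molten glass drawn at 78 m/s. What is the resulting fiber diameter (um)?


Cross-sectional area from continuity:
  A = Q / v = 2.50925 x 10^-9 / 78 = 3.216987 x 10^-11 m^2
Diameter from circular cross-section:
  d = sqrt(4A / pi) * 10^6 (m -> um)
  d = sqrt(4 * 3.216987 x 10^-11 / pi) * 10^6 = 6.4 um

6.4 um


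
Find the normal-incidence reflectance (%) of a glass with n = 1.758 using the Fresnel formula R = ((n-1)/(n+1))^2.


Fresnel reflectance at normal incidence:
  R = ((n - 1)/(n + 1))^2
  (n - 1)/(n + 1) = (1.758 - 1)/(1.758 + 1) = 0.274837
  R = 0.274837^2 = 0.0755354
  R(%) = 0.0755354 * 100 = 7.554%

7.554%


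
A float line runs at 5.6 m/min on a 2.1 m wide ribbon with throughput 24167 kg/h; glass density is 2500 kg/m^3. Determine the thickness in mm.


Ribbon cross-section from mass balance:
  Volume rate = throughput / density = 24167 / 2500 = 9.6668 m^3/h
  thickness = volume rate / (speed * 60 * width), i.e.
  thickness = throughput / (60 * speed * width * density) * 1000
  thickness = 24167 / (60 * 5.6 * 2.1 * 2500) * 1000 = 13.7 mm

13.7 mm


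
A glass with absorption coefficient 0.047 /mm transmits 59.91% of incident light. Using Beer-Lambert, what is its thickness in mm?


Rearrange T = exp(-alpha * thickness):
  thickness = -ln(T) / alpha
  T = 59.91/100 = 0.5991
  ln(T) = -0.51233
  -ln(T) = 0.51233
  thickness = 0.51233 / 0.047 = 10.9 mm

10.9 mm


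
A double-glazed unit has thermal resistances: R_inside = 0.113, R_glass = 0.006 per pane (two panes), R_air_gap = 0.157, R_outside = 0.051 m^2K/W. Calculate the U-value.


Total thermal resistance (series):
  R_total = R_in + R_glass + R_air + R_glass + R_out
  R_total = 0.113 + 0.006 + 0.157 + 0.006 + 0.051 = 0.333 m^2K/W
U-value = 1 / R_total = 1 / 0.333 = 3.003 W/m^2K

3.003 W/m^2K


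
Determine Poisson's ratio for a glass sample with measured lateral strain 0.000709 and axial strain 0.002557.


Poisson's ratio: nu = lateral strain / axial strain
  nu = 0.000709 / 0.002557 = 0.2773

0.2773


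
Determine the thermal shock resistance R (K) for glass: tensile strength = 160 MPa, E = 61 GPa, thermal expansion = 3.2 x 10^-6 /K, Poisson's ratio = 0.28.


Thermal shock resistance: R = sigma * (1 - nu) / (E * alpha)
  Numerator = 160 * (1 - 0.28) = 115.2
  Denominator = 61 * 1000 * (3.2 x 10^-6) = 0.1952
  R = 115.2 / 0.1952 = 590.2 K

590.2 K


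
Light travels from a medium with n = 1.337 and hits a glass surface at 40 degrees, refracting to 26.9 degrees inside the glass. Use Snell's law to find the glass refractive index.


Apply Snell's law: n1 * sin(theta1) = n2 * sin(theta2)
  n2 = n1 * sin(theta1) / sin(theta2)
  sin(40) = 0.642788
  sin(26.9) = 0.452435
  n2 = 1.337 * 0.642788 / 0.452435 = 1.8995

1.8995


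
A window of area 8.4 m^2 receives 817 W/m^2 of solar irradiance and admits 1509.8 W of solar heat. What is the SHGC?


Rearrange Q = Area * SHGC * Irradiance:
  SHGC = Q / (Area * Irradiance)
  SHGC = 1509.8 / (8.4 * 817) = 0.22

0.22


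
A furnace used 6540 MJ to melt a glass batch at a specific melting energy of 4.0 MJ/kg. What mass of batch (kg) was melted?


Rearrange E = m * s for m:
  m = E / s
  m = 6540 / 4.0 = 1635.0 kg

1635.0 kg


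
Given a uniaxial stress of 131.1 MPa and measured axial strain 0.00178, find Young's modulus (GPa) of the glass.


Young's modulus: E = stress / strain
  E = 131.1 MPa / 0.00178 = 73651.69 MPa
Convert to GPa: 73651.69 / 1000 = 73.65 GPa

73.65 GPa


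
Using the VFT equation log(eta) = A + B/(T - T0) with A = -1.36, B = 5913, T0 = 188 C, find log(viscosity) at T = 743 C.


VFT equation: log(eta) = A + B / (T - T0)
  T - T0 = 743 - 188 = 555
  B / (T - T0) = 5913 / 555 = 10.654
  log(eta) = -1.36 + 10.654 = 9.294

9.294


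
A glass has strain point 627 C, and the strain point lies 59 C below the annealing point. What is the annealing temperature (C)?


T_anneal = T_strain + gap:
  T_anneal = 627 + 59 = 686 C

686 C


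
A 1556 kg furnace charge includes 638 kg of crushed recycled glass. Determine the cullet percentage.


Cullet ratio = (cullet mass / total batch mass) * 100
  Ratio = 638 / 1556 * 100 = 41.0%

41.0%


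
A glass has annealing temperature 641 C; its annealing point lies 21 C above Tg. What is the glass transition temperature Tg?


Rearrange T_anneal = Tg + offset for Tg:
  Tg = T_anneal - offset = 641 - 21 = 620 C

620 C


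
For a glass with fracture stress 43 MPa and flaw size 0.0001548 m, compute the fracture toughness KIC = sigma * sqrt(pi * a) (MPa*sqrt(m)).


Fracture toughness: KIC = sigma * sqrt(pi * a)
  pi * a = pi * 0.0001548 = 0.000486319
  sqrt(pi * a) = 0.022053
  KIC = 43 * 0.022053 = 0.948 MPa*sqrt(m)

0.948 MPa*sqrt(m)


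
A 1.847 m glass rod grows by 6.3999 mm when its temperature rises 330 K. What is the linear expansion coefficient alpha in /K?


Rearrange dL = alpha * L0 * dT for alpha:
  alpha = dL / (L0 * dT)
  alpha = (6.3999 / 1000) / (1.847 * 330) = 0.0000105 /K = 1.05 x 10^-5 /K

1.05 x 10^-5 /K


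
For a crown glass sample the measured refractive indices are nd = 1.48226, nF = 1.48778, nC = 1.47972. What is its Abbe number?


Abbe number formula: Vd = (nd - 1) / (nF - nC)
  nd - 1 = 1.48226 - 1 = 0.48226
  nF - nC = 1.48778 - 1.47972 = 0.00806
  Vd = 0.48226 / 0.00806 = 59.83

59.83


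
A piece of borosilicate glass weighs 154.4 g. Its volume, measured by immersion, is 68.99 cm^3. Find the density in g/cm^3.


Use the definition of density:
  rho = mass / volume
  rho = 154.4 / 68.99 = 2.238 g/cm^3

2.238 g/cm^3


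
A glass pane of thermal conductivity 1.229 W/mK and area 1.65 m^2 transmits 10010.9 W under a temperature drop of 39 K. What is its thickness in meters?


Fourier's law: t = k * A * dT / Q
  t = 1.229 * 1.65 * 39 / 10010.9
  t = 79.08615 / 10010.9 = 0.0079 m

0.0079 m


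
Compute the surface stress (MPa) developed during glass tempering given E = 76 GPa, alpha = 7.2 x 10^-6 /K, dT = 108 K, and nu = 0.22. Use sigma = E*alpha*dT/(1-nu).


Tempering stress: sigma = E * alpha * dT / (1 - nu)
  E (MPa) = 76 * 1000 = 76000
  Numerator = 76000 * (7.2 x 10^-6) * 108 = 59.0976
  Denominator = 1 - 0.22 = 0.78
  sigma = 59.0976 / 0.78 = 75.8 MPa

75.8 MPa


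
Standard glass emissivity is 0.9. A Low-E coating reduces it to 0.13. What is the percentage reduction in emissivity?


Percentage reduction = (1 - coated/uncoated) * 100
  Ratio = 0.13 / 0.9 = 0.1444
  Reduction = (1 - 0.1444) * 100 = 85.6%

85.6%


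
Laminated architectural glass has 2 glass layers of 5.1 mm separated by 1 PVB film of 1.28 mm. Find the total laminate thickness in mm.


Total thickness = glass contribution + PVB contribution
  Glass: 2 * 5.1 = 10.2 mm
  PVB: 1 * 1.28 = 1.28 mm
  Total = 10.2 + 1.28 = 11.48 mm

11.48 mm


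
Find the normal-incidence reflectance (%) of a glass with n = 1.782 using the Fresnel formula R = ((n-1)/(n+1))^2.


Fresnel reflectance at normal incidence:
  R = ((n - 1)/(n + 1))^2
  (n - 1)/(n + 1) = (1.782 - 1)/(1.782 + 1) = 0.281093
  R = 0.281093^2 = 0.0790133
  R(%) = 0.0790133 * 100 = 7.901%

7.901%


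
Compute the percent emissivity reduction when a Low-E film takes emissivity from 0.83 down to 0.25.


Percentage reduction = (1 - coated/uncoated) * 100
  Ratio = 0.25 / 0.83 = 0.3012
  Reduction = (1 - 0.3012) * 100 = 69.9%

69.9%


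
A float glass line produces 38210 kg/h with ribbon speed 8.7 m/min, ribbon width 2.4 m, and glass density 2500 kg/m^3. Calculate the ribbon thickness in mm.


Ribbon cross-section from mass balance:
  Volume rate = throughput / density = 38210 / 2500 = 15.284 m^3/h
  thickness = volume rate / (speed * 60 * width), i.e.
  thickness = throughput / (60 * speed * width * density) * 1000
  thickness = 38210 / (60 * 8.7 * 2.4 * 2500) * 1000 = 12.2 mm

12.2 mm


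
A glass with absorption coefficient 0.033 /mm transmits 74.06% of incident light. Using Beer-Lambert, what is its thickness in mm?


Rearrange T = exp(-alpha * thickness):
  thickness = -ln(T) / alpha
  T = 74.06/100 = 0.7406
  ln(T) = -0.30029
  -ln(T) = 0.30029
  thickness = 0.30029 / 0.033 = 9.1 mm

9.1 mm


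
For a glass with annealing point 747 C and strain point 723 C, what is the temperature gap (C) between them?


Gap = T_anneal - T_strain:
  gap = 747 - 723 = 24 C

24 C


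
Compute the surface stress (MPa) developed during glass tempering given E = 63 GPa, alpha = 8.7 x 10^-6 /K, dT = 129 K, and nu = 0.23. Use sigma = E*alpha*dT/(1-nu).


Tempering stress: sigma = E * alpha * dT / (1 - nu)
  E (MPa) = 63 * 1000 = 63000
  Numerator = 63000 * (8.7 x 10^-6) * 129 = 70.7049
  Denominator = 1 - 0.23 = 0.77
  sigma = 70.7049 / 0.77 = 91.8 MPa

91.8 MPa


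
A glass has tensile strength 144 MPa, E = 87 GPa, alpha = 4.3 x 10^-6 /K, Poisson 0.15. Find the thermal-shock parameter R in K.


Thermal shock resistance: R = sigma * (1 - nu) / (E * alpha)
  Numerator = 144 * (1 - 0.15) = 122.4
  Denominator = 87 * 1000 * (4.3 x 10^-6) = 0.3741
  R = 122.4 / 0.3741 = 327.2 K

327.2 K


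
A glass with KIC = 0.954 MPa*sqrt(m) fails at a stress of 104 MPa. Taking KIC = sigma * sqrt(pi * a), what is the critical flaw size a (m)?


Rearrange KIC = sigma * sqrt(pi * a):
  sqrt(pi * a) = KIC / sigma
  sqrt(pi * a) = 0.954 / 104 = 0.009173
  a = (KIC / sigma)^2 / pi
  a = 0.009173^2 / pi = 0.0000268 m

0.0000268 m


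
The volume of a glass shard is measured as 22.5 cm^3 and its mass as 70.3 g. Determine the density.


Use the definition of density:
  rho = mass / volume
  rho = 70.3 / 22.5 = 3.124 g/cm^3

3.124 g/cm^3


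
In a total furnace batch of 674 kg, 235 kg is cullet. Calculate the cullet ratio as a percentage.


Cullet ratio = (cullet mass / total batch mass) * 100
  Ratio = 235 / 674 * 100 = 34.87%

34.87%


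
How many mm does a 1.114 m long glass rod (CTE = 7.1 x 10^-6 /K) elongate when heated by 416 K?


Thermal expansion formula: dL = alpha * L0 * dT
  dL = (7.1 x 10^-6) * 1.114 * 416 = 0.00329031 m
Convert to mm: 0.00329031 * 1000 = 3.2903 mm

3.2903 mm


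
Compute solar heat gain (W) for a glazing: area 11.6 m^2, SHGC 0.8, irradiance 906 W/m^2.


Solar heat gain: Q = Area * SHGC * Irradiance
  Q = 11.6 * 0.8 * 906 = 8407.7 W

8407.7 W


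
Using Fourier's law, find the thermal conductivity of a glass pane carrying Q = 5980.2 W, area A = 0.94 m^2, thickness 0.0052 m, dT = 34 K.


Fourier's law rearranged: k = Q * t / (A * dT)
  Numerator = 5980.2 * 0.0052 = 31.09704
  Denominator = 0.94 * 34 = 31.96
  k = 31.09704 / 31.96 = 0.973 W/mK

0.973 W/mK


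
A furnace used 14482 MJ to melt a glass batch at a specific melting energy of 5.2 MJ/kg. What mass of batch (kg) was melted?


Rearrange E = m * s for m:
  m = E / s
  m = 14482 / 5.2 = 2785.0 kg

2785.0 kg


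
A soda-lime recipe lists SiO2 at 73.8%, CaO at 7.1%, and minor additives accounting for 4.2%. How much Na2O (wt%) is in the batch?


Pieces sum to 100%:
  Na2O = 100 - (SiO2 + CaO + others)
  Na2O = 100 - (73.8 + 7.1 + 4.2) = 14.9%

14.9%


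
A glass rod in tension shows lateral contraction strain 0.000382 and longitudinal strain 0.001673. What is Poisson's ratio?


Poisson's ratio: nu = lateral strain / axial strain
  nu = 0.000382 / 0.001673 = 0.2283

0.2283


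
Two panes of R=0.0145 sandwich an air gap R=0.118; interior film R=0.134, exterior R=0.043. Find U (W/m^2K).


Total thermal resistance (series):
  R_total = R_in + R_glass + R_air + R_glass + R_out
  R_total = 0.134 + 0.0145 + 0.118 + 0.0145 + 0.043 = 0.324 m^2K/W
U-value = 1 / R_total = 1 / 0.324 = 3.086 W/m^2K

3.086 W/m^2K


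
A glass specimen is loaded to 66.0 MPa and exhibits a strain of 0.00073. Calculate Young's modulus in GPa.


Young's modulus: E = stress / strain
  E = 66.0 MPa / 0.00073 = 90410.96 MPa
Convert to GPa: 90410.96 / 1000 = 90.41 GPa

90.41 GPa


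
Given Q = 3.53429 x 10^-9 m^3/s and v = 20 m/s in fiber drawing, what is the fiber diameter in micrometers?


Cross-sectional area from continuity:
  A = Q / v = 3.53429 x 10^-9 / 20 = 1.767145 x 10^-10 m^2
Diameter from circular cross-section:
  d = sqrt(4A / pi) * 10^6 (m -> um)
  d = sqrt(4 * 1.767145 x 10^-10 / pi) * 10^6 = 15.0 um

15.0 um


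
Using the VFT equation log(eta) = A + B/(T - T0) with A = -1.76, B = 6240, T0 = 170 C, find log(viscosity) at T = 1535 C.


VFT equation: log(eta) = A + B / (T - T0)
  T - T0 = 1535 - 170 = 1365
  B / (T - T0) = 6240 / 1365 = 4.571
  log(eta) = -1.76 + 4.571 = 2.811

2.811


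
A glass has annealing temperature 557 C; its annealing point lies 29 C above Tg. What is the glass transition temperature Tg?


Rearrange T_anneal = Tg + offset for Tg:
  Tg = T_anneal - offset = 557 - 29 = 528 C

528 C


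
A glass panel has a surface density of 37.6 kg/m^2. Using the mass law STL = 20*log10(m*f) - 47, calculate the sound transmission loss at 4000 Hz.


Mass law: STL = 20 * log10(m * f) - 47
  m * f = 37.6 * 4000 = 150400
  log10(150400) = 5.17725
  STL = 20 * 5.17725 - 47 = 103.545 - 47 = 56.5 dB

56.5 dB


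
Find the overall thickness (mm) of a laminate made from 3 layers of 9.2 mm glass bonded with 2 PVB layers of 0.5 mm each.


Total thickness = glass contribution + PVB contribution
  Glass: 3 * 9.2 = 27.6 mm
  PVB: 2 * 0.5 = 1.0 mm
  Total = 27.6 + 1.0 = 28.6 mm

28.6 mm


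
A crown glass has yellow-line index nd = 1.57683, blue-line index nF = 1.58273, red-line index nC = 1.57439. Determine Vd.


Abbe number formula: Vd = (nd - 1) / (nF - nC)
  nd - 1 = 1.57683 - 1 = 0.57683
  nF - nC = 1.58273 - 1.57439 = 0.00834
  Vd = 0.57683 / 0.00834 = 69.16

69.16


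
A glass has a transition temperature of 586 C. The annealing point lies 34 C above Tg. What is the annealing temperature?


The annealing temperature is Tg plus the offset:
  T_anneal = 586 + 34 = 620 C

620 C


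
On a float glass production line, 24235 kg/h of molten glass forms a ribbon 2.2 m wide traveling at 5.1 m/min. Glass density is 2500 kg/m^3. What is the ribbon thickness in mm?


Ribbon cross-section from mass balance:
  Volume rate = throughput / density = 24235 / 2500 = 9.694 m^3/h
  thickness = volume rate / (speed * 60 * width), i.e.
  thickness = throughput / (60 * speed * width * density) * 1000
  thickness = 24235 / (60 * 5.1 * 2.2 * 2500) * 1000 = 14.4 mm

14.4 mm


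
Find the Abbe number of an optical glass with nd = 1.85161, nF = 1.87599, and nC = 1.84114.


Abbe number formula: Vd = (nd - 1) / (nF - nC)
  nd - 1 = 1.85161 - 1 = 0.85161
  nF - nC = 1.87599 - 1.84114 = 0.03485
  Vd = 0.85161 / 0.03485 = 24.44

24.44


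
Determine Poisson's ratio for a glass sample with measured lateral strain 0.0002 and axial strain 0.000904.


Poisson's ratio: nu = lateral strain / axial strain
  nu = 0.0002 / 0.000904 = 0.2212

0.2212


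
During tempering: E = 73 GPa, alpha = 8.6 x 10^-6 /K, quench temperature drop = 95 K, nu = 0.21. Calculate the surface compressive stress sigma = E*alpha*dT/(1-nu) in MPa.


Tempering stress: sigma = E * alpha * dT / (1 - nu)
  E (MPa) = 73 * 1000 = 73000
  Numerator = 73000 * (8.6 x 10^-6) * 95 = 59.641
  Denominator = 1 - 0.21 = 0.79
  sigma = 59.641 / 0.79 = 75.5 MPa

75.5 MPa


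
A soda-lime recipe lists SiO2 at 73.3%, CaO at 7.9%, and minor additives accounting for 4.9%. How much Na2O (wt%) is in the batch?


Pieces sum to 100%:
  Na2O = 100 - (SiO2 + CaO + others)
  Na2O = 100 - (73.3 + 7.9 + 4.9) = 13.9%

13.9%


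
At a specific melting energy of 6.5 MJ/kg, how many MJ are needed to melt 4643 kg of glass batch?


Total energy = mass * specific energy
  E = 4643 * 6.5 = 30179.5 MJ

30179.5 MJ


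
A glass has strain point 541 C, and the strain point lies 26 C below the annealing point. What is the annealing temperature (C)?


T_anneal = T_strain + gap:
  T_anneal = 541 + 26 = 567 C

567 C


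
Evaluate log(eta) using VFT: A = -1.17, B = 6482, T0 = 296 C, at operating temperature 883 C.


VFT equation: log(eta) = A + B / (T - T0)
  T - T0 = 883 - 296 = 587
  B / (T - T0) = 6482 / 587 = 11.043
  log(eta) = -1.17 + 11.043 = 9.873

9.873


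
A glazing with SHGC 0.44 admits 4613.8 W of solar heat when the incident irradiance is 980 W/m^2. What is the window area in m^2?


Rearrange Q = Area * SHGC * Irradiance:
  Area = Q / (SHGC * Irradiance)
  Area = 4613.8 / (0.44 * 980) = 10.7 m^2

10.7 m^2


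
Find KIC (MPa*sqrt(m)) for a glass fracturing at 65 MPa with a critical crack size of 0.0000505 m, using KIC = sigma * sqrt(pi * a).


Fracture toughness: KIC = sigma * sqrt(pi * a)
  pi * a = pi * 0.0000505 = 0.00015865
  sqrt(pi * a) = 0.012596
  KIC = 65 * 0.012596 = 0.819 MPa*sqrt(m)

0.819 MPa*sqrt(m)


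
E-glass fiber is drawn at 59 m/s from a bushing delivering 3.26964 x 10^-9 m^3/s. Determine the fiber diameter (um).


Cross-sectional area from continuity:
  A = Q / v = 3.26964 x 10^-9 / 59 = 5.541763 x 10^-11 m^2
Diameter from circular cross-section:
  d = sqrt(4A / pi) * 10^6 (m -> um)
  d = sqrt(4 * 5.541763 x 10^-11 / pi) * 10^6 = 8.4 um

8.4 um


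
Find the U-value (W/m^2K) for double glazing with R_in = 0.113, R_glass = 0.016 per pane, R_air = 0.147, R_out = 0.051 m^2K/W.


Total thermal resistance (series):
  R_total = R_in + R_glass + R_air + R_glass + R_out
  R_total = 0.113 + 0.016 + 0.147 + 0.016 + 0.051 = 0.343 m^2K/W
U-value = 1 / R_total = 1 / 0.343 = 2.915 W/m^2K

2.915 W/m^2K


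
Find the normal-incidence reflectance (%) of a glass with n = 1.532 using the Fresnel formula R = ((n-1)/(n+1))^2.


Fresnel reflectance at normal incidence:
  R = ((n - 1)/(n + 1))^2
  (n - 1)/(n + 1) = (1.532 - 1)/(1.532 + 1) = 0.210111
  R = 0.210111^2 = 0.0441466
  R(%) = 0.0441466 * 100 = 4.415%

4.415%


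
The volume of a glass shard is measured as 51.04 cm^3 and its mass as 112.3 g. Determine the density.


Use the definition of density:
  rho = mass / volume
  rho = 112.3 / 51.04 = 2.2 g/cm^3

2.2 g/cm^3


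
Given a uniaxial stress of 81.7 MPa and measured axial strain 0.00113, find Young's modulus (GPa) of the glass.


Young's modulus: E = stress / strain
  E = 81.7 MPa / 0.00113 = 72300.88 MPa
Convert to GPa: 72300.88 / 1000 = 72.3 GPa

72.3 GPa


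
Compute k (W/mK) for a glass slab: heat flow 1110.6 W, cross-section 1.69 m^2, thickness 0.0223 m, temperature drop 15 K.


Fourier's law rearranged: k = Q * t / (A * dT)
  Numerator = 1110.6 * 0.0223 = 24.76638
  Denominator = 1.69 * 15 = 25.35
  k = 24.76638 / 25.35 = 0.977 W/mK

0.977 W/mK


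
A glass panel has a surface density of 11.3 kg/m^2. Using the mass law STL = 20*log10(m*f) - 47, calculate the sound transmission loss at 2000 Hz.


Mass law: STL = 20 * log10(m * f) - 47
  m * f = 11.3 * 2000 = 22600
  log10(22600) = 4.35411
  STL = 20 * 4.35411 - 47 = 87.0822 - 47 = 40.1 dB

40.1 dB


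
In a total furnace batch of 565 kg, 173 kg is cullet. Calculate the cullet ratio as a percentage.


Cullet ratio = (cullet mass / total batch mass) * 100
  Ratio = 173 / 565 * 100 = 30.62%

30.62%


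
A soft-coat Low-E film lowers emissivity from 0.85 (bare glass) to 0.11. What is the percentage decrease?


Percentage reduction = (1 - coated/uncoated) * 100
  Ratio = 0.11 / 0.85 = 0.1294
  Reduction = (1 - 0.1294) * 100 = 87.1%

87.1%


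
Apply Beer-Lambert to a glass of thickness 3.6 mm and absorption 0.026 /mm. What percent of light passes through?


Beer-Lambert law: T = exp(-alpha * thickness)
  exponent = -0.026 * 3.6 = -0.0936
  T = exp(-0.0936) = 0.9106
  Percentage = 0.9106 * 100 = 91.06%

91.06%


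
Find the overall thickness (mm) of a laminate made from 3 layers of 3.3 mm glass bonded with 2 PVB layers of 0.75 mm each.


Total thickness = glass contribution + PVB contribution
  Glass: 3 * 3.3 = 9.9 mm
  PVB: 2 * 0.75 = 1.5 mm
  Total = 9.9 + 1.5 = 11.4 mm

11.4 mm


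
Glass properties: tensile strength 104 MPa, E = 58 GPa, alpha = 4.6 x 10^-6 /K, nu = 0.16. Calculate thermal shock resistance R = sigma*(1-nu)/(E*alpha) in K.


Thermal shock resistance: R = sigma * (1 - nu) / (E * alpha)
  Numerator = 104 * (1 - 0.16) = 87.36
  Denominator = 58 * 1000 * (4.6 x 10^-6) = 0.2668
  R = 87.36 / 0.2668 = 327.4 K

327.4 K


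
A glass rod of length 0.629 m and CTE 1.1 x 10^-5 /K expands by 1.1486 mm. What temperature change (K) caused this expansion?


Rearrange dL = alpha * L0 * dT for dT:
  dT = dL / (alpha * L0)
  dL (m) = 1.1486 / 1000 = 0.0011486
  dT = 0.0011486 / ((1.1 x 10^-5) * 0.629) = 166.0 K

166.0 K


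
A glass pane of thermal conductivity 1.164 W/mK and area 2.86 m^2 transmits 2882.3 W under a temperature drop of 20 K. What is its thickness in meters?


Fourier's law: t = k * A * dT / Q
  t = 1.164 * 2.86 * 20 / 2882.3
  t = 66.5808 / 2882.3 = 0.0231 m

0.0231 m


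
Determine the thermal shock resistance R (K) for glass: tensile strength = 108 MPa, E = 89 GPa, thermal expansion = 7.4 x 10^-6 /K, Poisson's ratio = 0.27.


Thermal shock resistance: R = sigma * (1 - nu) / (E * alpha)
  Numerator = 108 * (1 - 0.27) = 78.84
  Denominator = 89 * 1000 * (7.4 x 10^-6) = 0.6586
  R = 78.84 / 0.6586 = 119.7 K

119.7 K


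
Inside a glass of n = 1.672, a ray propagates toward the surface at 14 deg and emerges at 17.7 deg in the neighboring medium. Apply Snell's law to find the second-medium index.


Apply Snell's law: n1 * sin(theta1) = n2 * sin(theta2)
  n2 = n1 * sin(theta1) / sin(theta2)
  sin(14) = 0.241922
  sin(17.7) = 0.304033
  n2 = 1.672 * 0.241922 / 0.304033 = 1.3304

1.3304


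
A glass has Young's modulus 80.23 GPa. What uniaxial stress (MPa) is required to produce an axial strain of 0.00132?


Rearrange E = sigma / epsilon:
  sigma = E * epsilon
  E (MPa) = 80.23 * 1000 = 80230
  sigma = 80230 * 0.00132 = 105.9 MPa

105.9 MPa


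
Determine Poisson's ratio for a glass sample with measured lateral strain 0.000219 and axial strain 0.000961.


Poisson's ratio: nu = lateral strain / axial strain
  nu = 0.000219 / 0.000961 = 0.2279

0.2279


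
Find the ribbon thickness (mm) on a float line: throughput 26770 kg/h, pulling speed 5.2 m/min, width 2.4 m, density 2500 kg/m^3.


Ribbon cross-section from mass balance:
  Volume rate = throughput / density = 26770 / 2500 = 10.708 m^3/h
  thickness = volume rate / (speed * 60 * width), i.e.
  thickness = throughput / (60 * speed * width * density) * 1000
  thickness = 26770 / (60 * 5.2 * 2.4 * 2500) * 1000 = 14.3 mm

14.3 mm


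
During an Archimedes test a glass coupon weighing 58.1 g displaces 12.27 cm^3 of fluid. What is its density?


Use the definition of density:
  rho = mass / volume
  rho = 58.1 / 12.27 = 4.735 g/cm^3

4.735 g/cm^3


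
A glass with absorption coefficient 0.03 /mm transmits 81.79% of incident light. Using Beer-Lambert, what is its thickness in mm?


Rearrange T = exp(-alpha * thickness):
  thickness = -ln(T) / alpha
  T = 81.79/100 = 0.8179
  ln(T) = -0.20102
  -ln(T) = 0.20102
  thickness = 0.20102 / 0.03 = 6.7 mm

6.7 mm


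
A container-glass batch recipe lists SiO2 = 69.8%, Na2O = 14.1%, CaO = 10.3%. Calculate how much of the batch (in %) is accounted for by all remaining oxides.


Sum the three major oxides:
  SiO2 + Na2O + CaO = 69.8 + 14.1 + 10.3 = 94.2%
Subtract from 100%:
  Others = 100 - 94.2 = 5.8%

5.8%


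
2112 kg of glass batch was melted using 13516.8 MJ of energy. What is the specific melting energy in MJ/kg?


Rearrange E = m * s for s:
  s = E / m
  s = 13516.8 / 2112 = 6.4 MJ/kg

6.4 MJ/kg


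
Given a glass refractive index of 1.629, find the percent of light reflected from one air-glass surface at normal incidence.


Fresnel reflectance at normal incidence:
  R = ((n - 1)/(n + 1))^2
  (n - 1)/(n + 1) = (1.629 - 1)/(1.629 + 1) = 0.239254
  R = 0.239254^2 = 0.0572425
  R(%) = 0.0572425 * 100 = 5.724%

5.724%


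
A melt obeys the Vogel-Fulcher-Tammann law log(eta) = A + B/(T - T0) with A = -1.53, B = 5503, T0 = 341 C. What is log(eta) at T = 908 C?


VFT equation: log(eta) = A + B / (T - T0)
  T - T0 = 908 - 341 = 567
  B / (T - T0) = 5503 / 567 = 9.705
  log(eta) = -1.53 + 9.705 = 8.175

8.175


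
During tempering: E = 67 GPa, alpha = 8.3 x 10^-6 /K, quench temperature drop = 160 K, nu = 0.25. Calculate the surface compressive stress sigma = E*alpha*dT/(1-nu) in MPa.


Tempering stress: sigma = E * alpha * dT / (1 - nu)
  E (MPa) = 67 * 1000 = 67000
  Numerator = 67000 * (8.3 x 10^-6) * 160 = 88.976
  Denominator = 1 - 0.25 = 0.75
  sigma = 88.976 / 0.75 = 118.6 MPa

118.6 MPa


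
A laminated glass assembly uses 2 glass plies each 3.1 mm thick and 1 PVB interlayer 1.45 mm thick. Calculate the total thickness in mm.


Total thickness = glass contribution + PVB contribution
  Glass: 2 * 3.1 = 6.2 mm
  PVB: 1 * 1.45 = 1.45 mm
  Total = 6.2 + 1.45 = 7.65 mm

7.65 mm


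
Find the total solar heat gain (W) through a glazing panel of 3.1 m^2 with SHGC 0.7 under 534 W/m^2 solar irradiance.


Solar heat gain: Q = Area * SHGC * Irradiance
  Q = 3.1 * 0.7 * 534 = 1158.8 W

1158.8 W


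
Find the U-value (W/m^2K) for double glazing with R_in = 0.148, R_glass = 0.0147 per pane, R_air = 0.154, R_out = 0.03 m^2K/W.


Total thermal resistance (series):
  R_total = R_in + R_glass + R_air + R_glass + R_out
  R_total = 0.148 + 0.0147 + 0.154 + 0.0147 + 0.03 = 0.3614 m^2K/W
U-value = 1 / R_total = 1 / 0.3614 = 2.767 W/m^2K

2.767 W/m^2K


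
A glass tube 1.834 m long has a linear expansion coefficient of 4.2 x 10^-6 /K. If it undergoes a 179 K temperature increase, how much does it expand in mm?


Thermal expansion formula: dL = alpha * L0 * dT
  dL = (4.2 x 10^-6) * 1.834 * 179 = 0.0013788 m
Convert to mm: 0.0013788 * 1000 = 1.3788 mm

1.3788 mm


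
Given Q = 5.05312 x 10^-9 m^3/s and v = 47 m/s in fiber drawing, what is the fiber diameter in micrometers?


Cross-sectional area from continuity:
  A = Q / v = 5.05312 x 10^-9 / 47 = 1.075132 x 10^-10 m^2
Diameter from circular cross-section:
  d = sqrt(4A / pi) * 10^6 (m -> um)
  d = sqrt(4 * 1.075132 x 10^-10 / pi) * 10^6 = 11.7 um

11.7 um


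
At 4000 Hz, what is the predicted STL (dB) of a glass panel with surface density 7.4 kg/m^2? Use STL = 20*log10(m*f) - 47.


Mass law: STL = 20 * log10(m * f) - 47
  m * f = 7.4 * 4000 = 29600
  log10(29600) = 4.47129
  STL = 20 * 4.47129 - 47 = 89.4258 - 47 = 42.4 dB

42.4 dB


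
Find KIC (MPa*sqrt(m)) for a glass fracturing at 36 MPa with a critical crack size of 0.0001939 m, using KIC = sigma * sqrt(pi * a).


Fracture toughness: KIC = sigma * sqrt(pi * a)
  pi * a = pi * 0.0001939 = 0.000609155
  sqrt(pi * a) = 0.024681
  KIC = 36 * 0.024681 = 0.889 MPa*sqrt(m)

0.889 MPa*sqrt(m)


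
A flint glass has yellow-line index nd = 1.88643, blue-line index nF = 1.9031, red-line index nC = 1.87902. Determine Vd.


Abbe number formula: Vd = (nd - 1) / (nF - nC)
  nd - 1 = 1.88643 - 1 = 0.88643
  nF - nC = 1.9031 - 1.87902 = 0.02408
  Vd = 0.88643 / 0.02408 = 36.81

36.81


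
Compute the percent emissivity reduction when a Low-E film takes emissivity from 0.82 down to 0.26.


Percentage reduction = (1 - coated/uncoated) * 100
  Ratio = 0.26 / 0.82 = 0.3171
  Reduction = (1 - 0.3171) * 100 = 68.3%

68.3%


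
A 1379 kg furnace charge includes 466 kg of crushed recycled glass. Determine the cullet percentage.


Cullet ratio = (cullet mass / total batch mass) * 100
  Ratio = 466 / 1379 * 100 = 33.79%

33.79%


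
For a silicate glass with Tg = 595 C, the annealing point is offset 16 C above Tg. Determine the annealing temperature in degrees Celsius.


The annealing temperature is Tg plus the offset:
  T_anneal = 595 + 16 = 611 C

611 C


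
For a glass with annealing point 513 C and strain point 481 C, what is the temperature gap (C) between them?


Gap = T_anneal - T_strain:
  gap = 513 - 481 = 32 C

32 C


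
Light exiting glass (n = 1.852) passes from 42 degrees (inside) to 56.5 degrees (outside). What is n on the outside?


Apply Snell's law: n1 * sin(theta1) = n2 * sin(theta2)
  n2 = n1 * sin(theta1) / sin(theta2)
  sin(42) = 0.669131
  sin(56.5) = 0.833886
  n2 = 1.852 * 0.669131 / 0.833886 = 1.4861

1.4861


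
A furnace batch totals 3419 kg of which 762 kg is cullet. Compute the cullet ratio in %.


Cullet ratio = (cullet mass / total batch mass) * 100
  Ratio = 762 / 3419 * 100 = 22.29%

22.29%


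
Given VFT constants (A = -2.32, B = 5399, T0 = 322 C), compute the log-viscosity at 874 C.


VFT equation: log(eta) = A + B / (T - T0)
  T - T0 = 874 - 322 = 552
  B / (T - T0) = 5399 / 552 = 9.781
  log(eta) = -2.32 + 9.781 = 7.461

7.461


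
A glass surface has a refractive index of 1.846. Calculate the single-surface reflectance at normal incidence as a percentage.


Fresnel reflectance at normal incidence:
  R = ((n - 1)/(n + 1))^2
  (n - 1)/(n + 1) = (1.846 - 1)/(1.846 + 1) = 0.297259
  R = 0.297259^2 = 0.0883629
  R(%) = 0.0883629 * 100 = 8.836%

8.836%


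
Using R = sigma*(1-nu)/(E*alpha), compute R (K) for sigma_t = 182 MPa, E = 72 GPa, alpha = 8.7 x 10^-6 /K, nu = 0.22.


Thermal shock resistance: R = sigma * (1 - nu) / (E * alpha)
  Numerator = 182 * (1 - 0.22) = 141.96
  Denominator = 72 * 1000 * (8.7 x 10^-6) = 0.6264
  R = 141.96 / 0.6264 = 226.6 K

226.6 K


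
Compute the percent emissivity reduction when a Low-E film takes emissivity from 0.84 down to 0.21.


Percentage reduction = (1 - coated/uncoated) * 100
  Ratio = 0.21 / 0.84 = 0.25
  Reduction = (1 - 0.25) * 100 = 75.0%

75.0%


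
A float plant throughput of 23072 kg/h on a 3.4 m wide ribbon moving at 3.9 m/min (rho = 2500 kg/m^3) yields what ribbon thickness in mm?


Ribbon cross-section from mass balance:
  Volume rate = throughput / density = 23072 / 2500 = 9.2288 m^3/h
  thickness = volume rate / (speed * 60 * width), i.e.
  thickness = throughput / (60 * speed * width * density) * 1000
  thickness = 23072 / (60 * 3.9 * 3.4 * 2500) * 1000 = 11.6 mm

11.6 mm


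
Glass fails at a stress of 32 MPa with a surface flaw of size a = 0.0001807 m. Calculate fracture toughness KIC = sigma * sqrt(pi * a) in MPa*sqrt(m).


Fracture toughness: KIC = sigma * sqrt(pi * a)
  pi * a = pi * 0.0001807 = 0.000567686
  sqrt(pi * a) = 0.023826
  KIC = 32 * 0.023826 = 0.762 MPa*sqrt(m)

0.762 MPa*sqrt(m)


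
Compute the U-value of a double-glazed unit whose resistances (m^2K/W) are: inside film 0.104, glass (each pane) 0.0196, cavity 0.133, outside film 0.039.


Total thermal resistance (series):
  R_total = R_in + R_glass + R_air + R_glass + R_out
  R_total = 0.104 + 0.0196 + 0.133 + 0.0196 + 0.039 = 0.3152 m^2K/W
U-value = 1 / R_total = 1 / 0.3152 = 3.173 W/m^2K

3.173 W/m^2K


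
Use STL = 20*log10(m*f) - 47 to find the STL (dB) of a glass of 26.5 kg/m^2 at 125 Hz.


Mass law: STL = 20 * log10(m * f) - 47
  m * f = 26.5 * 125 = 3312.5
  log10(3312.5) = 3.52016
  STL = 20 * 3.52016 - 47 = 70.4032 - 47 = 23.4 dB

23.4 dB


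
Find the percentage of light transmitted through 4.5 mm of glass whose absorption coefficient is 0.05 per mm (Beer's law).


Beer-Lambert law: T = exp(-alpha * thickness)
  exponent = -0.05 * 4.5 = -0.225
  T = exp(-0.225) = 0.7985
  Percentage = 0.7985 * 100 = 79.85%

79.85%


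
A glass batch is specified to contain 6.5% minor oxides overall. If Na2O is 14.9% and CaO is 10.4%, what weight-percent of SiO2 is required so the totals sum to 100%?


Known pieces sum to 100%:
  SiO2 = 100 - (others + Na2O + CaO)
  SiO2 = 100 - (6.5 + 14.9 + 10.4) = 68.2%

68.2%


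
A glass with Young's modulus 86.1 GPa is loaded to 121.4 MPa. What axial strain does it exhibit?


Rearrange E = sigma / epsilon:
  epsilon = sigma / E
  E (MPa) = 86.1 * 1000 = 86100
  epsilon = 121.4 / 86100 = 0.00141

0.00141


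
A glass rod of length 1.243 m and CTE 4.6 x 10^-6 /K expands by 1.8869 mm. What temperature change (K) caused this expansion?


Rearrange dL = alpha * L0 * dT for dT:
  dT = dL / (alpha * L0)
  dL (m) = 1.8869 / 1000 = 0.0018869
  dT = 0.0018869 / ((4.6 x 10^-6) * 1.243) = 330.0 K

330.0 K


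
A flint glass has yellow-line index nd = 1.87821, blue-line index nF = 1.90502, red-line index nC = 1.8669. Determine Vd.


Abbe number formula: Vd = (nd - 1) / (nF - nC)
  nd - 1 = 1.87821 - 1 = 0.87821
  nF - nC = 1.90502 - 1.8669 = 0.03812
  Vd = 0.87821 / 0.03812 = 23.04

23.04


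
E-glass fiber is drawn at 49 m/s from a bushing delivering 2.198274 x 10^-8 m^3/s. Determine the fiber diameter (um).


Cross-sectional area from continuity:
  A = Q / v = 2.198274 x 10^-8 / 49 = 4.486273 x 10^-10 m^2
Diameter from circular cross-section:
  d = sqrt(4A / pi) * 10^6 (m -> um)
  d = sqrt(4 * 4.486273 x 10^-10 / pi) * 10^6 = 23.9 um

23.9 um


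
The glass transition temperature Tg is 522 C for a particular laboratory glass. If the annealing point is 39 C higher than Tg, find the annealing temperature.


The annealing temperature is Tg plus the offset:
  T_anneal = 522 + 39 = 561 C

561 C


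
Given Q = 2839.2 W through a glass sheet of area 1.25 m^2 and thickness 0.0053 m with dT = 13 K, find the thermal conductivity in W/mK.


Fourier's law rearranged: k = Q * t / (A * dT)
  Numerator = 2839.2 * 0.0053 = 15.04776
  Denominator = 1.25 * 13 = 16.25
  k = 15.04776 / 16.25 = 0.926 W/mK

0.926 W/mK


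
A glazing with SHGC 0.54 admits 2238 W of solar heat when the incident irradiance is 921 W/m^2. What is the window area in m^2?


Rearrange Q = Area * SHGC * Irradiance:
  Area = Q / (SHGC * Irradiance)
  Area = 2238 / (0.54 * 921) = 4.5 m^2

4.5 m^2


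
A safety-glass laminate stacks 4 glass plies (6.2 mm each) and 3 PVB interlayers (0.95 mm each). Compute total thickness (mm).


Total thickness = glass contribution + PVB contribution
  Glass: 4 * 6.2 = 24.8 mm
  PVB: 3 * 0.95 = 2.85 mm
  Total = 24.8 + 2.85 = 27.65 mm

27.65 mm


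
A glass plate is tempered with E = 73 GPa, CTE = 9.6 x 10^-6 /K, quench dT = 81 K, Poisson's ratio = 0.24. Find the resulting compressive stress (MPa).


Tempering stress: sigma = E * alpha * dT / (1 - nu)
  E (MPa) = 73 * 1000 = 73000
  Numerator = 73000 * (9.6 x 10^-6) * 81 = 56.7648
  Denominator = 1 - 0.24 = 0.76
  sigma = 56.7648 / 0.76 = 74.7 MPa

74.7 MPa


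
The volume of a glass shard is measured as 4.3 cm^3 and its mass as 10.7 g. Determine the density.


Use the definition of density:
  rho = mass / volume
  rho = 10.7 / 4.3 = 2.488 g/cm^3

2.488 g/cm^3


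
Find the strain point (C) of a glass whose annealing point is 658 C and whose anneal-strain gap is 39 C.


Strain point = annealing point - difference:
  T_strain = 658 - 39 = 619 C

619 C


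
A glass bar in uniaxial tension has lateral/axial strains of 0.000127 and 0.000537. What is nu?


Poisson's ratio: nu = lateral strain / axial strain
  nu = 0.000127 / 0.000537 = 0.2365

0.2365


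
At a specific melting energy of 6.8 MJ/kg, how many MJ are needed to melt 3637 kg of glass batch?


Total energy = mass * specific energy
  E = 3637 * 6.8 = 24731.6 MJ

24731.6 MJ


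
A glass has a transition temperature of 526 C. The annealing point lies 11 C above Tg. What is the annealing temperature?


The annealing temperature is Tg plus the offset:
  T_anneal = 526 + 11 = 537 C

537 C


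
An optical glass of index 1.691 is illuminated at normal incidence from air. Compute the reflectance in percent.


Fresnel reflectance at normal incidence:
  R = ((n - 1)/(n + 1))^2
  (n - 1)/(n + 1) = (1.691 - 1)/(1.691 + 1) = 0.256782
  R = 0.256782^2 = 0.065937
  R(%) = 0.065937 * 100 = 6.594%

6.594%


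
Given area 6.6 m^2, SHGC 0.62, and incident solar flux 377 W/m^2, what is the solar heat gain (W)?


Solar heat gain: Q = Area * SHGC * Irradiance
  Q = 6.6 * 0.62 * 377 = 1542.7 W

1542.7 W


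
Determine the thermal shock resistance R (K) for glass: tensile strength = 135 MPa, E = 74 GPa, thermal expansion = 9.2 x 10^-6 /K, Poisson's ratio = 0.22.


Thermal shock resistance: R = sigma * (1 - nu) / (E * alpha)
  Numerator = 135 * (1 - 0.22) = 105.3
  Denominator = 74 * 1000 * (9.2 x 10^-6) = 0.6808
  R = 105.3 / 0.6808 = 154.7 K

154.7 K


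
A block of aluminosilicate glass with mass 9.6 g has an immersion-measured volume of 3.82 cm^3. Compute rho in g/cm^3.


Use the definition of density:
  rho = mass / volume
  rho = 9.6 / 3.82 = 2.513 g/cm^3

2.513 g/cm^3


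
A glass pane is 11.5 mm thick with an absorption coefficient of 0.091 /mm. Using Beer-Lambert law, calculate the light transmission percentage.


Beer-Lambert law: T = exp(-alpha * thickness)
  exponent = -0.091 * 11.5 = -1.0465
  T = exp(-1.0465) = 0.3512
  Percentage = 0.3512 * 100 = 35.12%

35.12%


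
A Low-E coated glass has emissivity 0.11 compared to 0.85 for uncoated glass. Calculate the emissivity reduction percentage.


Percentage reduction = (1 - coated/uncoated) * 100
  Ratio = 0.11 / 0.85 = 0.1294
  Reduction = (1 - 0.1294) * 100 = 87.1%

87.1%


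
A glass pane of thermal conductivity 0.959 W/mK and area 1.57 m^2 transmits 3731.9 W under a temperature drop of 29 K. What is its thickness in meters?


Fourier's law: t = k * A * dT / Q
  t = 0.959 * 1.57 * 29 / 3731.9
  t = 43.66327 / 3731.9 = 0.0117 m

0.0117 m


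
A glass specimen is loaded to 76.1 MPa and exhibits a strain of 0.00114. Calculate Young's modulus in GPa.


Young's modulus: E = stress / strain
  E = 76.1 MPa / 0.00114 = 66754.39 MPa
Convert to GPa: 66754.39 / 1000 = 66.75 GPa

66.75 GPa
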